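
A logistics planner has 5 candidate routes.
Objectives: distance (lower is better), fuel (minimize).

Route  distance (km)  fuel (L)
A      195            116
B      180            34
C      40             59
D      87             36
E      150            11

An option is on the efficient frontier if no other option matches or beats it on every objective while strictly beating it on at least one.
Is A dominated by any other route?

B vs A: distance 180≤195, fuel 34≤116 — B is at least as good on every objective and strictly better on at least one, so B dominates A.

Yes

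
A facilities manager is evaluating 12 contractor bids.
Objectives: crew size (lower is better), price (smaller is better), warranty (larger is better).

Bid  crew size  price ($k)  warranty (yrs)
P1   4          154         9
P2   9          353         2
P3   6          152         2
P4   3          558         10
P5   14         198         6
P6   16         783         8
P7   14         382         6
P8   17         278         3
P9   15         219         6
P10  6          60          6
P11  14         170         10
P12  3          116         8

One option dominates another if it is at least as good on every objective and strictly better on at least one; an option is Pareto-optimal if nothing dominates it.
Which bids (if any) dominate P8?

P1: crew size 4≤17, price 154≤278, warranty 9≥3 — dominates P8.
P5: crew size 14≤17, price 198≤278, warranty 6≥3 — dominates P8.
P9: crew size 15≤17, price 219≤278, warranty 6≥3 — dominates P8.
P10: crew size 6≤17, price 60≤278, warranty 6≥3 — dominates P8.
P11: crew size 14≤17, price 170≤278, warranty 10≥3 — dominates P8.
P12: crew size 3≤17, price 116≤278, warranty 8≥3 — dominates P8.
Others (P2, P3, P4, P6, P7) are each worse than P8 on at least one objective.

P1, P5, P9, P10, P11, P12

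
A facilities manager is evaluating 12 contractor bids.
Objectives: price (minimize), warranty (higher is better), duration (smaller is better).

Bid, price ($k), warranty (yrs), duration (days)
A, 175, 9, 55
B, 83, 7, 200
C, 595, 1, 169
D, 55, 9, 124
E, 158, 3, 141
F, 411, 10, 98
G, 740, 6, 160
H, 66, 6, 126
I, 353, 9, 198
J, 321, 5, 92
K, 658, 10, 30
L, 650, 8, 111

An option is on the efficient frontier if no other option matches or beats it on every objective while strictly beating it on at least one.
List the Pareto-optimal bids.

A, D, F, K

A: not dominated.
B: dominated by D (price 55≤83, warranty 9≥7, duration 124≤200).
C: dominated by A (price 175≤595, warranty 9≥1, duration 55≤169).
D: not dominated (best price).
E: dominated by D (price 55≤158, warranty 9≥3, duration 124≤141).
F: not dominated.
G: dominated by A (price 175≤740, warranty 9≥6, duration 55≤160).
H: dominated by D (price 55≤66, warranty 9≥6, duration 124≤126).
I: dominated by A (price 175≤353, warranty 9≥9, duration 55≤198).
J: dominated by A (price 175≤321, warranty 9≥5, duration 55≤92).
K: not dominated (best duration).
L: dominated by A (price 175≤650, warranty 9≥8, duration 55≤111).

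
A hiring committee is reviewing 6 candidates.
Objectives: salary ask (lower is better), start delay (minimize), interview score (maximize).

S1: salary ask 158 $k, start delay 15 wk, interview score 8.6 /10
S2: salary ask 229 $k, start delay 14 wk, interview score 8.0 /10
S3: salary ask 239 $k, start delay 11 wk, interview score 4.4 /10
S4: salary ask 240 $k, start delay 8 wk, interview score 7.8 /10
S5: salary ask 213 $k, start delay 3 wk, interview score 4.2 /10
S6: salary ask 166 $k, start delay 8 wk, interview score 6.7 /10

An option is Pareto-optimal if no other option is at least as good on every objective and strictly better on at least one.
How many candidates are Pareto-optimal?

5

S1: not dominated (best salary ask).
S2: not dominated.
S3: dominated by S6 (salary ask 166≤239, start delay 8≤11, interview score 6.7≥4.4).
S4: not dominated.
S5: not dominated (best start delay).
S6: not dominated.
Pareto-optimal: S1, S2, S4, S5, S6 → 5.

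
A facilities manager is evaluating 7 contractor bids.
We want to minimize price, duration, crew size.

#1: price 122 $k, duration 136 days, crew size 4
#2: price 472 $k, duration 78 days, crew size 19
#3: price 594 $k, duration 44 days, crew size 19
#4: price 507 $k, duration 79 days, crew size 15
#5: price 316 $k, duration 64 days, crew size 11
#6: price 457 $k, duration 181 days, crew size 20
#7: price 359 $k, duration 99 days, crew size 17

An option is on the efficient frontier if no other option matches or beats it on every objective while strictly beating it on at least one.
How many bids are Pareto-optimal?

3

#1: not dominated (best price).
#2: dominated by #5 (price 316≤472, duration 64≤78, crew size 11≤19).
#3: not dominated (best duration).
#4: dominated by #5 (price 316≤507, duration 64≤79, crew size 11≤15).
#5: not dominated.
#6: dominated by #1 (price 122≤457, duration 136≤181, crew size 4≤20).
#7: dominated by #5 (price 316≤359, duration 64≤99, crew size 11≤17).
Pareto-optimal: #1, #3, #5 → 3.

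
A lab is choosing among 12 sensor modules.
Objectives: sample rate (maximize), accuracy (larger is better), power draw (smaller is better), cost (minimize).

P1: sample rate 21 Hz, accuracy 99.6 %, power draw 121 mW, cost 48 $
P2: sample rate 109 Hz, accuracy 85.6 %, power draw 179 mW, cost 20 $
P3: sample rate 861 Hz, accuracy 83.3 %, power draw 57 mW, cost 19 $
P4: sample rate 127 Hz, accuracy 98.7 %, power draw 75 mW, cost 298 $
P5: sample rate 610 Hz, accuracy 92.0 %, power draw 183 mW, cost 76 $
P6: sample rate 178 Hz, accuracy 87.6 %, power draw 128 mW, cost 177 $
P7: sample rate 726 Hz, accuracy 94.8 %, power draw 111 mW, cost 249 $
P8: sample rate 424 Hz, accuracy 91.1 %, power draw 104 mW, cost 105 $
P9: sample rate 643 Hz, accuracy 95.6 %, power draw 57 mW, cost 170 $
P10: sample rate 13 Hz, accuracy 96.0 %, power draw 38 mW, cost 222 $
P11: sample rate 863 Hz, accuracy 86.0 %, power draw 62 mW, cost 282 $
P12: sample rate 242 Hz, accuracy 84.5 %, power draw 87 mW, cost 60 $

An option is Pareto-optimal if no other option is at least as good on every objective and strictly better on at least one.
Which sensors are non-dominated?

P1: not dominated (best accuracy).
P2: not dominated.
P3: not dominated (best cost).
P4: not dominated.
P5: not dominated.
P6: dominated by P8 (sample rate 424≥178, accuracy 91.1≥87.6, power draw 104≤128, cost 105≤177).
P7: not dominated.
P8: not dominated.
P9: not dominated.
P10: not dominated (best power draw).
P11: not dominated (best sample rate).
P12: not dominated.

P1, P2, P3, P4, P5, P7, P8, P9, P10, P11, P12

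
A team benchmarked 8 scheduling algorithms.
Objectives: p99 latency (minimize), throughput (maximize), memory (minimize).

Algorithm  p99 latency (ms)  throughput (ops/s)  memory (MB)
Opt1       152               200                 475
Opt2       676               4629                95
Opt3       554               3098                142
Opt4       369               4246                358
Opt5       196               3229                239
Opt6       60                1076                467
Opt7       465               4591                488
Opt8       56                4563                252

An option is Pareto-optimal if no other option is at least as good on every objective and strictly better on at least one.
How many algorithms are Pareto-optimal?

5

Opt1: dominated by Opt6 (p99 latency 60≤152, throughput 1076≥200, memory 467≤475).
Opt2: not dominated (best throughput).
Opt3: not dominated.
Opt4: dominated by Opt8 (p99 latency 56≤369, throughput 4563≥4246, memory 252≤358).
Opt5: not dominated.
Opt6: dominated by Opt8 (p99 latency 56≤60, throughput 4563≥1076, memory 252≤467).
Opt7: not dominated.
Opt8: not dominated (best p99 latency).
Pareto-optimal: Opt2, Opt3, Opt5, Opt7, Opt8 → 5.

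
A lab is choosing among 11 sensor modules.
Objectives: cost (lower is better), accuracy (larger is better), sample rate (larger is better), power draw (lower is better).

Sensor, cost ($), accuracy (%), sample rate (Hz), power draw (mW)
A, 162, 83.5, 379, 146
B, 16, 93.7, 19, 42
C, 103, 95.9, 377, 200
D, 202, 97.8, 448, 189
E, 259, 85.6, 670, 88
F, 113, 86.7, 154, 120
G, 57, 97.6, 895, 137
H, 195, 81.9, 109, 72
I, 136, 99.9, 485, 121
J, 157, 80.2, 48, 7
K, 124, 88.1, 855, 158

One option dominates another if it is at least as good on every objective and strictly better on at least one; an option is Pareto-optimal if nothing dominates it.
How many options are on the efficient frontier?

A: dominated by G (cost 57≤162, accuracy 97.6≥83.5, sample rate 895≥379, power draw 137≤146).
B: not dominated (best cost).
C: dominated by G (cost 57≤103, accuracy 97.6≥95.9, sample rate 895≥377, power draw 137≤200).
D: dominated by I (cost 136≤202, accuracy 99.9≥97.8, sample rate 485≥448, power draw 121≤189).
E: not dominated.
F: not dominated.
G: not dominated (best sample rate).
H: not dominated.
I: not dominated (best accuracy).
J: not dominated (best power draw).
K: dominated by G (cost 57≤124, accuracy 97.6≥88.1, sample rate 895≥855, power draw 137≤158).
Pareto-optimal: B, E, F, G, H, I, J → 7.

7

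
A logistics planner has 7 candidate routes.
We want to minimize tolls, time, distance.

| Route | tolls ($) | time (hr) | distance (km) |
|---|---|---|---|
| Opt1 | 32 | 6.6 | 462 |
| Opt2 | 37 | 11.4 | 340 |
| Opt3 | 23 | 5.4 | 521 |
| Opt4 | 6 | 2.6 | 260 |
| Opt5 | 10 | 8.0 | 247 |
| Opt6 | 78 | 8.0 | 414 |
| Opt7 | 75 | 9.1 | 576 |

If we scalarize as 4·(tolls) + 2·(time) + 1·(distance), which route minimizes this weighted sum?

Opt4

Opt1: 4·32 + 2·6.6 + 1·462 = 603.2
Opt2: 4·37 + 2·11.4 + 1·340 = 510.8
Opt3: 4·23 + 2·5.4 + 1·521 = 623.8
Opt4: 4·6 + 2·2.6 + 1·260 = 289.2
Opt5: 4·10 + 2·8.0 + 1·247 = 303.0
Opt6: 4·78 + 2·8.0 + 1·414 = 742.0
Opt7: 4·75 + 2·9.1 + 1·576 = 894.2
Lowest: Opt4 at 289.2.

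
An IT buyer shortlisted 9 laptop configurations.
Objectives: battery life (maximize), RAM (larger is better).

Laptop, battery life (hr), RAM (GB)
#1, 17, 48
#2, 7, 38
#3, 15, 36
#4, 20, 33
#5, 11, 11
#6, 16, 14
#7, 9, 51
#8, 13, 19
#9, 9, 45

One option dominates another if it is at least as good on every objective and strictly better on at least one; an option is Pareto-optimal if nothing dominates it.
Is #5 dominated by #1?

#1 vs #5: battery life 17≥11, RAM 48≥11 — #1 is at least as good on every objective with at least one strict improvement.

Yes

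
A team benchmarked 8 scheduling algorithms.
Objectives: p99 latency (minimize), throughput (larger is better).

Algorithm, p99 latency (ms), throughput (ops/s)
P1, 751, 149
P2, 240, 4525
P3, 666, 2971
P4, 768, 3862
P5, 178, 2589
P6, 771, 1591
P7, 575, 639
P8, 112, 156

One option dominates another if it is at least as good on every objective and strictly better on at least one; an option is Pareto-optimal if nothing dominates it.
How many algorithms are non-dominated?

3

P1: dominated by P2 (p99 latency 240≤751, throughput 4525≥149).
P2: not dominated (best throughput).
P3: dominated by P2 (p99 latency 240≤666, throughput 4525≥2971).
P4: dominated by P2 (p99 latency 240≤768, throughput 4525≥3862).
P5: not dominated.
P6: dominated by P2 (p99 latency 240≤771, throughput 4525≥1591).
P7: dominated by P2 (p99 latency 240≤575, throughput 4525≥639).
P8: not dominated (best p99 latency).
Pareto-optimal: P2, P5, P8 → 3.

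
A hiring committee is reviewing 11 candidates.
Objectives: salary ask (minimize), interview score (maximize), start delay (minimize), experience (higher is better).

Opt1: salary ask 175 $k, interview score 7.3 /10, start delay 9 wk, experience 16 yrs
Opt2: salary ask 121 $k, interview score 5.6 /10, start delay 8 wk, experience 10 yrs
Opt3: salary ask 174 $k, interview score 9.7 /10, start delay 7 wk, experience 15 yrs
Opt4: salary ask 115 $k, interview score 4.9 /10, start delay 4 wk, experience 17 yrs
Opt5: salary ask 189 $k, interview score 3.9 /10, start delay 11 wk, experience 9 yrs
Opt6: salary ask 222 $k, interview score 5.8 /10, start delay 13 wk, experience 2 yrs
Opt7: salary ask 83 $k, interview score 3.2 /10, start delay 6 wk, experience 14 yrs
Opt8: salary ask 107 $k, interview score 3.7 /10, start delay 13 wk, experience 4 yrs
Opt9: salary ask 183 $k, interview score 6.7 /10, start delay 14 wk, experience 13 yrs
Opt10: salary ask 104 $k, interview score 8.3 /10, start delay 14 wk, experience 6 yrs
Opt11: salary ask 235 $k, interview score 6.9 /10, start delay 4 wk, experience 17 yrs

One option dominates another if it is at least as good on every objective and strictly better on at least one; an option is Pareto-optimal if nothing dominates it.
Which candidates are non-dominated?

Opt1: not dominated.
Opt2: not dominated.
Opt3: not dominated (best interview score).
Opt4: not dominated.
Opt5: dominated by Opt1 (salary ask 175≤189, interview score 7.3≥3.9, start delay 9≤11, experience 16≥9).
Opt6: dominated by Opt1 (salary ask 175≤222, interview score 7.3≥5.8, start delay 9≤13, experience 16≥2).
Opt7: not dominated (best salary ask).
Opt8: not dominated.
Opt9: dominated by Opt1 (salary ask 175≤183, interview score 7.3≥6.7, start delay 9≤14, experience 16≥13).
Opt10: not dominated.
Opt11: not dominated.

Opt1, Opt2, Opt3, Opt4, Opt7, Opt8, Opt10, Opt11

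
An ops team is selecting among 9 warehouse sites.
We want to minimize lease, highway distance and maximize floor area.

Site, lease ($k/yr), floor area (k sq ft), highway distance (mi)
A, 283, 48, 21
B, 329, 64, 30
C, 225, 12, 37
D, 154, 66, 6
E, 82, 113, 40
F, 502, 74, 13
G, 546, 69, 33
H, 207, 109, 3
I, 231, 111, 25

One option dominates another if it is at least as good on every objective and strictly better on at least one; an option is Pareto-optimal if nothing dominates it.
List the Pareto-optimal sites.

A: dominated by D (lease 154≤283, floor area 66≥48, highway distance 6≤21).
B: dominated by D (lease 154≤329, floor area 66≥64, highway distance 6≤30).
C: dominated by D (lease 154≤225, floor area 66≥12, highway distance 6≤37).
D: not dominated.
E: not dominated (best lease).
F: dominated by H (lease 207≤502, floor area 109≥74, highway distance 3≤13).
G: dominated by F (lease 502≤546, floor area 74≥69, highway distance 13≤33).
H: not dominated (best highway distance).
I: not dominated.

D, E, H, I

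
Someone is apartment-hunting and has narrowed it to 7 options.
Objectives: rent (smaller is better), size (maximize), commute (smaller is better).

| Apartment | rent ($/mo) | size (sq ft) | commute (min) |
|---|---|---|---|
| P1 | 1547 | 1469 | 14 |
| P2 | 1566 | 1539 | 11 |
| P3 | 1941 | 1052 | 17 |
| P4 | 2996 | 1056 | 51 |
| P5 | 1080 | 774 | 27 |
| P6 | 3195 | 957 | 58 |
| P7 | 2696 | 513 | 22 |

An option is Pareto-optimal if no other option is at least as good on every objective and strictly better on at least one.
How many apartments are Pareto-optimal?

3

P1: not dominated.
P2: not dominated (best size).
P3: dominated by P1 (rent 1547≤1941, size 1469≥1052, commute 14≤17).
P4: dominated by P1 (rent 1547≤2996, size 1469≥1056, commute 14≤51).
P5: not dominated (best rent).
P6: dominated by P1 (rent 1547≤3195, size 1469≥957, commute 14≤58).
P7: dominated by P1 (rent 1547≤2696, size 1469≥513, commute 14≤22).
Pareto-optimal: P1, P2, P5 → 3.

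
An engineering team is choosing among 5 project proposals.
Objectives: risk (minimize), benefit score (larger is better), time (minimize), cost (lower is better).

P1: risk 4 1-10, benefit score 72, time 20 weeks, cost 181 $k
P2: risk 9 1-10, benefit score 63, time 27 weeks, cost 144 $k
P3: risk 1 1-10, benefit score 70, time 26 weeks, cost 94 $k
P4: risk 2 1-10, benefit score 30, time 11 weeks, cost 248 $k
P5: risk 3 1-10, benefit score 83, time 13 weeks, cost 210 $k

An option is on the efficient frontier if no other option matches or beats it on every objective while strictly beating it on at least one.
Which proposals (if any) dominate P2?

P3

P3: risk 1≤9, benefit score 70≥63, time 26≤27, cost 94≤144 — dominates P2.
Others (P1, P4, P5) are each worse than P2 on at least one objective.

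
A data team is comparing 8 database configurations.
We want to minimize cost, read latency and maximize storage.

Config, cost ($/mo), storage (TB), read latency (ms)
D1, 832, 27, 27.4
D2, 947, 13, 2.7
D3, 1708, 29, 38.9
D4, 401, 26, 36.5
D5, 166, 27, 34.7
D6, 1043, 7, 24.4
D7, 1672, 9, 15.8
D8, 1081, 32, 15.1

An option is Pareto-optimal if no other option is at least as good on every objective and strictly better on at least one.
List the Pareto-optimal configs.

D1, D2, D5, D8

D1: not dominated.
D2: not dominated (best read latency).
D3: dominated by D8 (cost 1081≤1708, storage 32≥29, read latency 15.1≤38.9).
D4: dominated by D5 (cost 166≤401, storage 27≥26, read latency 34.7≤36.5).
D5: not dominated (best cost).
D6: dominated by D2 (cost 947≤1043, storage 13≥7, read latency 2.7≤24.4).
D7: dominated by D2 (cost 947≤1672, storage 13≥9, read latency 2.7≤15.8).
D8: not dominated (best storage).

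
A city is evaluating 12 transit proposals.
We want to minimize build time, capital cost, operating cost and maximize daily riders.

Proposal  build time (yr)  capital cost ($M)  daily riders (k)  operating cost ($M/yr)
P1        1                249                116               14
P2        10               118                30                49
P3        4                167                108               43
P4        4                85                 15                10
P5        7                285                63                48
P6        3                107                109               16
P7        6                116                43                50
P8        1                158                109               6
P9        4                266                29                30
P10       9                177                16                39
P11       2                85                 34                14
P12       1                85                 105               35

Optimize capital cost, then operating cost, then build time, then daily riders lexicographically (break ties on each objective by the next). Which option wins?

First minimize capital cost: best is 85, kept {P4, P11, P12}.
Then minimize operating cost: best is 10, kept {P4}.

P4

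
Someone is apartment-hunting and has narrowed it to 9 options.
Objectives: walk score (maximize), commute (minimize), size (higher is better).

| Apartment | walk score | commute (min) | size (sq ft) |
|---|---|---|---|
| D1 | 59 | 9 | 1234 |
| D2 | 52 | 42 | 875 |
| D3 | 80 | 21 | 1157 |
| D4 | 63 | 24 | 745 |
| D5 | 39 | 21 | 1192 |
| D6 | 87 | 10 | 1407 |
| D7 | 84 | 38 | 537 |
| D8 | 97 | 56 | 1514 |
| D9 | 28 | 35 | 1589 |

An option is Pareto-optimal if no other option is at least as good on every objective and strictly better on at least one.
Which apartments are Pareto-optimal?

D1, D6, D8, D9

D1: not dominated (best commute).
D2: dominated by D1 (walk score 59≥52, commute 9≤42, size 1234≥875).
D3: dominated by D6 (walk score 87≥80, commute 10≤21, size 1407≥1157).
D4: dominated by D3 (walk score 80≥63, commute 21≤24, size 1157≥745).
D5: dominated by D1 (walk score 59≥39, commute 9≤21, size 1234≥1192).
D6: not dominated.
D7: dominated by D6 (walk score 87≥84, commute 10≤38, size 1407≥537).
D8: not dominated (best walk score).
D9: not dominated (best size).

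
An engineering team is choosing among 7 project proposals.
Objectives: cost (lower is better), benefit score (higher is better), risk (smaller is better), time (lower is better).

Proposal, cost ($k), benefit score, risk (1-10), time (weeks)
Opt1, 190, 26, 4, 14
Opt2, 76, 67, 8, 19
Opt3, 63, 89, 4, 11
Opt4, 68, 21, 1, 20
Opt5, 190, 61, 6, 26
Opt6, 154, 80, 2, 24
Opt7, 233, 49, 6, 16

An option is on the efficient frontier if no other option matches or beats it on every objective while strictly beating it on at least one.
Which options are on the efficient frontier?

Opt1: dominated by Opt3 (cost 63≤190, benefit score 89≥26, risk 4≤4, time 11≤14).
Opt2: dominated by Opt3 (cost 63≤76, benefit score 89≥67, risk 4≤8, time 11≤19).
Opt3: not dominated (best cost).
Opt4: not dominated (best risk).
Opt5: dominated by Opt3 (cost 63≤190, benefit score 89≥61, risk 4≤6, time 11≤26).
Opt6: not dominated.
Opt7: dominated by Opt3 (cost 63≤233, benefit score 89≥49, risk 4≤6, time 11≤16).

Opt3, Opt4, Opt6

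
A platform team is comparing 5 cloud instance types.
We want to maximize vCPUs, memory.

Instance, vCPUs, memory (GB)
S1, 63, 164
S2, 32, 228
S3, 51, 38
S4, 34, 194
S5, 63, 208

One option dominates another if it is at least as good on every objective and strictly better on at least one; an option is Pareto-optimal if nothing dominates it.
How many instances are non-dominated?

S1: dominated by S5 (vCPUs 63≥63, memory 208≥164).
S2: not dominated (best memory).
S3: dominated by S1 (vCPUs 63≥51, memory 164≥38).
S4: dominated by S5 (vCPUs 63≥34, memory 208≥194).
S5: not dominated.
Pareto-optimal: S2, S5 → 2.

2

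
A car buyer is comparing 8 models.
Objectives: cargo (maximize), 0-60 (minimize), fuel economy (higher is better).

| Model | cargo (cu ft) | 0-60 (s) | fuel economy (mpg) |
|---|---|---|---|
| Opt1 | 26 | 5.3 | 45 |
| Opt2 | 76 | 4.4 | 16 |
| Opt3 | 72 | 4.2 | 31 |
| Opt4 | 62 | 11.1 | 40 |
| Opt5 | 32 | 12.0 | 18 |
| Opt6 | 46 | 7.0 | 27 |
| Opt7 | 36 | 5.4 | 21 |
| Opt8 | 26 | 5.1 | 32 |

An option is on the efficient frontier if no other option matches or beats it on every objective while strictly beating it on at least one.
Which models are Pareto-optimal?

Opt1: not dominated (best fuel economy).
Opt2: not dominated (best cargo).
Opt3: not dominated (best 0-60).
Opt4: not dominated.
Opt5: dominated by Opt3 (cargo 72≥32, 0-60 4.2≤12.0, fuel economy 31≥18).
Opt6: dominated by Opt3 (cargo 72≥46, 0-60 4.2≤7.0, fuel economy 31≥27).
Opt7: dominated by Opt3 (cargo 72≥36, 0-60 4.2≤5.4, fuel economy 31≥21).
Opt8: not dominated.

Opt1, Opt2, Opt3, Opt4, Opt8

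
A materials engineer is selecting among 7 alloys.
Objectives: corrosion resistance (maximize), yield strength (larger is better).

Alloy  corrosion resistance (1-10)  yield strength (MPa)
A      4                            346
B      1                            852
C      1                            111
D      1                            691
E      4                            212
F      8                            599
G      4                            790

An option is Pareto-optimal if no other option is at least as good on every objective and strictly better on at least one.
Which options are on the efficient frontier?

A: dominated by F (corrosion resistance 8≥4, yield strength 599≥346).
B: not dominated (best yield strength).
C: dominated by A (corrosion resistance 4≥1, yield strength 346≥111).
D: dominated by B (corrosion resistance 1≥1, yield strength 852≥691).
E: dominated by A (corrosion resistance 4≥4, yield strength 346≥212).
F: not dominated (best corrosion resistance).
G: not dominated.

B, F, G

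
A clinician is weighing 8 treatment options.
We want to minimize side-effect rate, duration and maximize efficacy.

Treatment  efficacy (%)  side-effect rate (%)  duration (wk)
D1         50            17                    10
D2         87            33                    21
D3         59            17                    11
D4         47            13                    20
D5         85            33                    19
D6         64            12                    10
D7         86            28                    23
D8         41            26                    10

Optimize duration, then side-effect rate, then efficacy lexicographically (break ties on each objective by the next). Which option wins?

First minimize duration: best is 10, kept {D1, D6, D8}.
Then minimize side-effect rate: best is 12, kept {D6}.

D6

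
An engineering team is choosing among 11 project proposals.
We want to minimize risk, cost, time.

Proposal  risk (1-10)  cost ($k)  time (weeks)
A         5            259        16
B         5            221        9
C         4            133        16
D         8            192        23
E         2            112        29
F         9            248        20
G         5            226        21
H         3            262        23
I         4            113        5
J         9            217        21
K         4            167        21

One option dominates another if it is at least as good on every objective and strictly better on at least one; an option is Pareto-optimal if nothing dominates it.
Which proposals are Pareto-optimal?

E, H, I

A: dominated by B (risk 5≤5, cost 221≤259, time 9≤16).
B: dominated by I (risk 4≤5, cost 113≤221, time 5≤9).
C: dominated by I (risk 4≤4, cost 113≤133, time 5≤16).
D: dominated by C (risk 4≤8, cost 133≤192, time 16≤23).
E: not dominated (best risk).
F: dominated by B (risk 5≤9, cost 221≤248, time 9≤20).
G: dominated by B (risk 5≤5, cost 221≤226, time 9≤21).
H: not dominated.
I: not dominated (best time).
J: dominated by C (risk 4≤9, cost 133≤217, time 16≤21).
K: dominated by C (risk 4≤4, cost 133≤167, time 16≤21).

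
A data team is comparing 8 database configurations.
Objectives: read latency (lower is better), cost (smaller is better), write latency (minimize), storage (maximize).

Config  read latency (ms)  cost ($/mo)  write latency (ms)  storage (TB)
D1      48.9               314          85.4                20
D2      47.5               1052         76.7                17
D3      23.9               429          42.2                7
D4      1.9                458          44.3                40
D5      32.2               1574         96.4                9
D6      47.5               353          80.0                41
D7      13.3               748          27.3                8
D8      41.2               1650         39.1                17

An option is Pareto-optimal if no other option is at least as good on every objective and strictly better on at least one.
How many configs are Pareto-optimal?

D1: not dominated (best cost).
D2: dominated by D4 (read latency 1.9≤47.5, cost 458≤1052, write latency 44.3≤76.7, storage 40≥17).
D3: not dominated.
D4: not dominated (best read latency).
D5: dominated by D4 (read latency 1.9≤32.2, cost 458≤1574, write latency 44.3≤96.4, storage 40≥9).
D6: not dominated (best storage).
D7: not dominated (best write latency).
D8: not dominated.
Pareto-optimal: D1, D3, D4, D6, D7, D8 → 6.

6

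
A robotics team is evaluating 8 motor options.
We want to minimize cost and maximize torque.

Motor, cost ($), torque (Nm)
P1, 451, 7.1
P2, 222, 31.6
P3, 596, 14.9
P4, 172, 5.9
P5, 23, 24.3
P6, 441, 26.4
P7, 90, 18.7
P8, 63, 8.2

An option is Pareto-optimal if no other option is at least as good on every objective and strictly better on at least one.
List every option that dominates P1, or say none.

P2, P5, P6, P7, P8

P2: cost 222≤451, torque 31.6≥7.1 — dominates P1.
P5: cost 23≤451, torque 24.3≥7.1 — dominates P1.
P6: cost 441≤451, torque 26.4≥7.1 — dominates P1.
P7: cost 90≤451, torque 18.7≥7.1 — dominates P1.
P8: cost 63≤451, torque 8.2≥7.1 — dominates P1.
Others (P3, P4) are each worse than P1 on at least one objective.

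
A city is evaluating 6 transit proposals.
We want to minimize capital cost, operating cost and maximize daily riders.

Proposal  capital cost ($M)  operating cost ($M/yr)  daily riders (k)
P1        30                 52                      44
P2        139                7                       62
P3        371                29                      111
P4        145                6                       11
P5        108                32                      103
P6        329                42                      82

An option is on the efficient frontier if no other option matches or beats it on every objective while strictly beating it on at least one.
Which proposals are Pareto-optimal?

P1: not dominated (best capital cost).
P2: not dominated.
P3: not dominated (best daily riders).
P4: not dominated (best operating cost).
P5: not dominated.
P6: dominated by P5 (capital cost 108≤329, operating cost 32≤42, daily riders 103≥82).

P1, P2, P3, P4, P5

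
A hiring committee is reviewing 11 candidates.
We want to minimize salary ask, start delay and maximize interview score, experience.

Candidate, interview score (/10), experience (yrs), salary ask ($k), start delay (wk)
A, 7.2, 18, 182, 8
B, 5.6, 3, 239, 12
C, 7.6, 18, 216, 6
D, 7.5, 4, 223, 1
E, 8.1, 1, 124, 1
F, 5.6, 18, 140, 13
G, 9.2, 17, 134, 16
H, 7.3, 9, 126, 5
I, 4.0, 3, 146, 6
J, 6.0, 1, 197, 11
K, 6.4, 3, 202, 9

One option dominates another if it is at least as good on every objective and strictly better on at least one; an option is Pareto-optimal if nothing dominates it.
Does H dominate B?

Yes

H vs B: interview score 7.3≥5.6, experience 9≥3, salary ask 126≤239, start delay 5≤12 — H is at least as good on every objective with at least one strict improvement.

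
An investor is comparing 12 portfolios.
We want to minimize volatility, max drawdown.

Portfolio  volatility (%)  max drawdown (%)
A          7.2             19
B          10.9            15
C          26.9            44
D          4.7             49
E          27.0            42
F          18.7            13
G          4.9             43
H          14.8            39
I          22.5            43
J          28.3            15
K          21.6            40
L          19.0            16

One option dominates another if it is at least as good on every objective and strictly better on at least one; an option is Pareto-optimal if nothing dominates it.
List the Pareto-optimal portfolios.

A, B, D, F, G

A: not dominated.
B: not dominated.
C: dominated by A (volatility 7.2≤26.9, max drawdown 19≤44).
D: not dominated (best volatility).
E: dominated by A (volatility 7.2≤27.0, max drawdown 19≤42).
F: not dominated (best max drawdown).
G: not dominated.
H: dominated by A (volatility 7.2≤14.8, max drawdown 19≤39).
I: dominated by A (volatility 7.2≤22.5, max drawdown 19≤43).
J: dominated by B (volatility 10.9≤28.3, max drawdown 15≤15).
K: dominated by A (volatility 7.2≤21.6, max drawdown 19≤40).
L: dominated by B (volatility 10.9≤19.0, max drawdown 15≤16).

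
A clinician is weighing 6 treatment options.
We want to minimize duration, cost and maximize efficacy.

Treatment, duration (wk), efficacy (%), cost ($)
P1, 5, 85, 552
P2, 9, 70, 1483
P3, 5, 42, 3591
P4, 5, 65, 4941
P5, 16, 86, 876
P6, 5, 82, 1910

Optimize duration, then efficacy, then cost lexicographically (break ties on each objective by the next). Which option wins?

First minimize duration: best is 5, kept {P1, P3, P4, P6}.
Then maximize efficacy: best is 85, kept {P1}.

P1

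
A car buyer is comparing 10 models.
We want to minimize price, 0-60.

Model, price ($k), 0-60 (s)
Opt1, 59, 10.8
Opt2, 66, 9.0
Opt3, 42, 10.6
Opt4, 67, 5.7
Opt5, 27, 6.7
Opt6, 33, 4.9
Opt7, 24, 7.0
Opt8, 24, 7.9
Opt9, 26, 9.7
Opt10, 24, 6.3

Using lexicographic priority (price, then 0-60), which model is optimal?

First minimize price: best is 24, kept {Opt7, Opt8, Opt10}.
Then minimize 0-60: best is 6.3, kept {Opt10}.

Opt10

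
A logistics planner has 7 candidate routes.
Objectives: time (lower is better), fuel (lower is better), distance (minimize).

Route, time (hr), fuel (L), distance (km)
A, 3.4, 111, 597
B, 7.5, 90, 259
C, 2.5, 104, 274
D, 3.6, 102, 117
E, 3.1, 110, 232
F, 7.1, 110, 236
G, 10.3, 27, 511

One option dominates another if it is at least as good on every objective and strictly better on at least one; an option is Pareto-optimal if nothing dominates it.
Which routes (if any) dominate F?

D: time 3.6≤7.1, fuel 102≤110, distance 117≤236 — dominates F.
E: time 3.1≤7.1, fuel 110≤110, distance 232≤236 — dominates F.
Others (A, B, C, G) are each worse than F on at least one objective.

D, E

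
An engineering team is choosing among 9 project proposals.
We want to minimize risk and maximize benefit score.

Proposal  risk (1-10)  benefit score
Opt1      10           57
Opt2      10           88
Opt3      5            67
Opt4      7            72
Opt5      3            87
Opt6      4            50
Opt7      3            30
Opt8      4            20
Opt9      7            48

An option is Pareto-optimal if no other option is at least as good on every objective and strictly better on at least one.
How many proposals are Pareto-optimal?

2

Opt1: dominated by Opt2 (risk 10≤10, benefit score 88≥57).
Opt2: not dominated (best benefit score).
Opt3: dominated by Opt5 (risk 3≤5, benefit score 87≥67).
Opt4: dominated by Opt5 (risk 3≤7, benefit score 87≥72).
Opt5: not dominated.
Opt6: dominated by Opt5 (risk 3≤4, benefit score 87≥50).
Opt7: dominated by Opt5 (risk 3≤3, benefit score 87≥30).
Opt8: dominated by Opt5 (risk 3≤4, benefit score 87≥20).
Opt9: dominated by Opt3 (risk 5≤7, benefit score 67≥48).
Pareto-optimal: Opt2, Opt5 → 2.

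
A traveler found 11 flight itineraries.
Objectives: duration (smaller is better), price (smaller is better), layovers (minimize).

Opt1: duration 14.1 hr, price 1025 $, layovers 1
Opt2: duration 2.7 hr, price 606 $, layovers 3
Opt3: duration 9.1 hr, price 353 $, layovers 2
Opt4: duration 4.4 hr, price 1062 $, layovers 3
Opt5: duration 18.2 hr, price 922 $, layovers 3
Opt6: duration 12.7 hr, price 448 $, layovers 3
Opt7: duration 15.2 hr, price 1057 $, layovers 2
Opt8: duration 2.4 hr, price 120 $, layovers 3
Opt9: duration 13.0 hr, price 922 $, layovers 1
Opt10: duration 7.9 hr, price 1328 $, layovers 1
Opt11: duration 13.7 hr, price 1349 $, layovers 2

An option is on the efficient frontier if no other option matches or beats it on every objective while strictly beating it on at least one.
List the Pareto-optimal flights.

Opt1: dominated by Opt9 (duration 13.0≤14.1, price 922≤1025, layovers 1≤1).
Opt2: dominated by Opt8 (duration 2.4≤2.7, price 120≤606, layovers 3≤3).
Opt3: not dominated.
Opt4: dominated by Opt2 (duration 2.7≤4.4, price 606≤1062, layovers 3≤3).
Opt5: dominated by Opt2 (duration 2.7≤18.2, price 606≤922, layovers 3≤3).
Opt6: dominated by Opt3 (duration 9.1≤12.7, price 353≤448, layovers 2≤3).
Opt7: dominated by Opt1 (duration 14.1≤15.2, price 1025≤1057, layovers 1≤2).
Opt8: not dominated (best duration).
Opt9: not dominated.
Opt10: not dominated.
Opt11: dominated by Opt3 (duration 9.1≤13.7, price 353≤1349, layovers 2≤2).

Opt3, Opt8, Opt9, Opt10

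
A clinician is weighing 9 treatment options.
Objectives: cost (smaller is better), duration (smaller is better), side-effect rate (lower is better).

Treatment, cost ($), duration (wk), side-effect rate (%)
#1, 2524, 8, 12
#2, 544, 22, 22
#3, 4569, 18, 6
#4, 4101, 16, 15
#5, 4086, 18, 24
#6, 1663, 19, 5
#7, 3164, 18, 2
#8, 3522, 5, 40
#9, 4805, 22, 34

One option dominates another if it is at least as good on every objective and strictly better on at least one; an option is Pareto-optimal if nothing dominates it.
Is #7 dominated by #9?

No

#9 vs #7: #9 is worse on cost (4805 vs 3164), so it does not dominate #7.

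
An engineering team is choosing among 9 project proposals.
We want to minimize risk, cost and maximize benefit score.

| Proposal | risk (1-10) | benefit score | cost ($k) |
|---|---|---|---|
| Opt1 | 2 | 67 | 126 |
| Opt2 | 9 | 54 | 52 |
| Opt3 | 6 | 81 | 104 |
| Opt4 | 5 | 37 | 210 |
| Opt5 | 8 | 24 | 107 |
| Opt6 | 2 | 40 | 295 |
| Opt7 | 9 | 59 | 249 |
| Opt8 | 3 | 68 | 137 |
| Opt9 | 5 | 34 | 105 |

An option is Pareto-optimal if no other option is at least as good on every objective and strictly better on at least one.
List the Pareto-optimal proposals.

Opt1, Opt2, Opt3, Opt8, Opt9

Opt1: not dominated.
Opt2: not dominated (best cost).
Opt3: not dominated (best benefit score).
Opt4: dominated by Opt1 (risk 2≤5, benefit score 67≥37, cost 126≤210).
Opt5: dominated by Opt3 (risk 6≤8, benefit score 81≥24, cost 104≤107).
Opt6: dominated by Opt1 (risk 2≤2, benefit score 67≥40, cost 126≤295).
Opt7: dominated by Opt1 (risk 2≤9, benefit score 67≥59, cost 126≤249).
Opt8: not dominated.
Opt9: not dominated.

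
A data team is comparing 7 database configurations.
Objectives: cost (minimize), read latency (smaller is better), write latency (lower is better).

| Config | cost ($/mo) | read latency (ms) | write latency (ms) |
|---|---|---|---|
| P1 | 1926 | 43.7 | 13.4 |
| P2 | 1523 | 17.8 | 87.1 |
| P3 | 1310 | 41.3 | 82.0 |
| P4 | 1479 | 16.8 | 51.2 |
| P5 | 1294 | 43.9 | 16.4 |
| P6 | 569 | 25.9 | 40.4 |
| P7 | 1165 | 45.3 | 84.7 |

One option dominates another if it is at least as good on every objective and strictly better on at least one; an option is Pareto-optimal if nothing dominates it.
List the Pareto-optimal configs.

P1: not dominated (best write latency).
P2: dominated by P4 (cost 1479≤1523, read latency 16.8≤17.8, write latency 51.2≤87.1).
P3: dominated by P6 (cost 569≤1310, read latency 25.9≤41.3, write latency 40.4≤82.0).
P4: not dominated (best read latency).
P5: not dominated.
P6: not dominated (best cost).
P7: dominated by P6 (cost 569≤1165, read latency 25.9≤45.3, write latency 40.4≤84.7).

P1, P4, P5, P6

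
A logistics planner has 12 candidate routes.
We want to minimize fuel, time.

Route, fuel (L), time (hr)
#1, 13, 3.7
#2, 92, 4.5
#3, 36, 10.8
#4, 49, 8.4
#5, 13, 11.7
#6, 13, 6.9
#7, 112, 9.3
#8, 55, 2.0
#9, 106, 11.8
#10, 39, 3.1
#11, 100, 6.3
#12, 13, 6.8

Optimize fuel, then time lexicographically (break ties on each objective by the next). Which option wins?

First minimize fuel: best is 13, kept {#1, #5, #6, #12}.
Then minimize time: best is 3.7, kept {#1}.

#1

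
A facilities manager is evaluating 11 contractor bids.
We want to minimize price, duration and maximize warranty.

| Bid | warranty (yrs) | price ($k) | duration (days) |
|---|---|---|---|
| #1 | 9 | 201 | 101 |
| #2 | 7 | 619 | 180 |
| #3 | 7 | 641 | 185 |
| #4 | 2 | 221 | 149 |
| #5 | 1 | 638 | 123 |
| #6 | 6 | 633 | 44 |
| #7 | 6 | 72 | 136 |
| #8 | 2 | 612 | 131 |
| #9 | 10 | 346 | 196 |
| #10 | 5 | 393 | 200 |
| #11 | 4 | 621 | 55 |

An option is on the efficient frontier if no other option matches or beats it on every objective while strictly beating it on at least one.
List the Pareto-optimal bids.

#1: not dominated.
#2: dominated by #1 (warranty 9≥7, price 201≤619, duration 101≤180).
#3: dominated by #1 (warranty 9≥7, price 201≤641, duration 101≤185).
#4: dominated by #1 (warranty 9≥2, price 201≤221, duration 101≤149).
#5: dominated by #1 (warranty 9≥1, price 201≤638, duration 101≤123).
#6: not dominated (best duration).
#7: not dominated (best price).
#8: dominated by #1 (warranty 9≥2, price 201≤612, duration 101≤131).
#9: not dominated (best warranty).
#10: dominated by #1 (warranty 9≥5, price 201≤393, duration 101≤200).
#11: not dominated.

#1, #6, #7, #9, #11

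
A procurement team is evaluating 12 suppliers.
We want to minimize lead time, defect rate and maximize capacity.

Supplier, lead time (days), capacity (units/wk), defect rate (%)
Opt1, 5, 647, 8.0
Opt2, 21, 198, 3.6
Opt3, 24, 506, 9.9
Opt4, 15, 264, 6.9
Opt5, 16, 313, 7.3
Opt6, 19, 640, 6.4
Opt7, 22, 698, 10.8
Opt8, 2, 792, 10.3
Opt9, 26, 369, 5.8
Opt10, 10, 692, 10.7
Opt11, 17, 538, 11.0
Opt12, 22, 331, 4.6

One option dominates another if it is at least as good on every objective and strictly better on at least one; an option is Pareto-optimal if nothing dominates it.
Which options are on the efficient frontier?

Opt1, Opt2, Opt4, Opt5, Opt6, Opt8, Opt9, Opt12

Opt1: not dominated.
Opt2: not dominated (best defect rate).
Opt3: dominated by Opt1 (lead time 5≤24, capacity 647≥506, defect rate 8.0≤9.9).
Opt4: not dominated.
Opt5: not dominated.
Opt6: not dominated.
Opt7: dominated by Opt8 (lead time 2≤22, capacity 792≥698, defect rate 10.3≤10.8).
Opt8: not dominated (best lead time).
Opt9: not dominated.
Opt10: dominated by Opt8 (lead time 2≤10, capacity 792≥692, defect rate 10.3≤10.7).
Opt11: dominated by Opt1 (lead time 5≤17, capacity 647≥538, defect rate 8.0≤11.0).
Opt12: not dominated.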